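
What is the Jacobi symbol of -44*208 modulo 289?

1

By multiplicativity, (-44·208/289) = (-44/289)·(208/289).
First factor (-44/289):
Reduce the numerator: -44 ≡ 245 (mod 289), so (-44/289) = (245/289).
245 ≡ 1 (mod 4), so quadratic reciprocity gives (245/289) = (289/245). Reduce: 289 ≡ 44 (mod 245). Now have (44/245).
Factor out 2: 44 = 2^2·11. Since 245 ≡ 5 (mod 8), (2/245) = -1, and (2/245)^2 = +1. Now have (11/245).
245 ≡ 1 (mod 4), so quadratic reciprocity gives (11/245) = (245/11). Reduce: 245 ≡ 3 (mod 11). Now have (3/11).
Both 3 ≡ 3 and 11 ≡ 3 (mod 4), so reciprocity gives (3/11) = -(11/3). Reduce: 11 ≡ 2 (mod 3). Now have -(2/3).
Factor out 2: 2 = 2. Since 3 ≡ 3 (mod 8), (2/3) = -1. Now have (1/3).
(1/3) = 1. Collecting the sign factors: 1.
Second factor (208/289):
Factor out 2: 208 = 2^4·13. Since 289 ≡ 1 (mod 8), (2/289) = +1, and (2/289)^4 = +1. Now have (13/289).
13 ≡ 1 (mod 4), so quadratic reciprocity gives (13/289) = (289/13). Reduce: 289 ≡ 3 (mod 13). Now have (3/13).
13 ≡ 1 (mod 4), so quadratic reciprocity gives (3/13) = (13/3). Reduce: 13 ≡ 1 (mod 3). Now have (1/3).
(1/3) = 1. Collecting the sign factors: 1.
Product: (1)·(1) = 1.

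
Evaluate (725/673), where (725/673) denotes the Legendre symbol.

Reduce the numerator: 725 ≡ 52 (mod 673), so (725/673) = (52/673).
Factor out 2: 52 = 2^2·13. Since 673 ≡ 1 (mod 8), (2/673) = +1, and (2/673)^2 = +1. Now have (13/673).
13 ≡ 1 (mod 4), so quadratic reciprocity gives (13/673) = (673/13). Reduce: 673 ≡ 10 (mod 13). Now have (10/13).
Factor out 2: 10 = 2·5. Since 13 ≡ 5 (mod 8), (2/13) = -1. Now have -(5/13).
5 ≡ 1 (mod 4), so quadratic reciprocity gives (5/13) = (13/5). Reduce: 13 ≡ 3 (mod 5). Now have -(3/5).
5 ≡ 1 (mod 4), so quadratic reciprocity gives (3/5) = (5/3). Reduce: 5 ≡ 2 (mod 3). Now have -(2/3).
Factor out 2: 2 = 2. Since 3 ≡ 3 (mod 8), (2/3) = -1. Now have (1/3).
(1/3) = 1. Collecting the sign factors: 1.

1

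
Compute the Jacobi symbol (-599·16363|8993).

1

By multiplicativity, (-599·16363|8993) = (-599|8993)·(16363|8993).
First factor (-599|8993):
Reduce the numerator: -599 ≡ 8394 (mod 8993), so (-599|8993) = (8394|8993).
Factor out 2: 8394 = 2·4197. Since 8993 ≡ 1 (mod 8), (2|8993) = +1. Now have (4197|8993).
4197 ≡ 1 (mod 4), so quadratic reciprocity gives (4197|8993) = (8993|4197). Reduce: 8993 ≡ 599 (mod 4197). Now have (599|4197).
4197 ≡ 1 (mod 4), so quadratic reciprocity gives (599|4197) = (4197|599). Reduce: 4197 ≡ 4 (mod 599). Now have (4|599).
Factor out 2: 4 = 2^2. Since 599 ≡ 7 (mod 8), (2|599) = +1, and (2|599)^2 = +1. Now have (1|599).
(1|599) = 1. Collecting the sign factors: 1.
Second factor (16363|8993):
Reduce the numerator: 16363 ≡ 7370 (mod 8993), so (16363|8993) = (7370|8993).
Factor out 2: 7370 = 2·3685. Since 8993 ≡ 1 (mod 8), (2|8993) = +1. Now have (3685|8993).
3685 ≡ 1 (mod 4), so quadratic reciprocity gives (3685|8993) = (8993|3685). Reduce: 8993 ≡ 1623 (mod 3685). Now have (1623|3685).
3685 ≡ 1 (mod 4), so quadratic reciprocity gives (1623|3685) = (3685|1623). Reduce: 3685 ≡ 439 (mod 1623). Now have (439|1623).
Both 439 ≡ 3 and 1623 ≡ 3 (mod 4), so reciprocity gives (439|1623) = -(1623|439). Reduce: 1623 ≡ 306 (mod 439). Now have -(306|439).
Factor out 2: 306 = 2·153. Since 439 ≡ 7 (mod 8), (2|439) = +1. Now have -(153|439).
153 ≡ 1 (mod 4), so quadratic reciprocity gives (153|439) = (439|153). Reduce: 439 ≡ 133 (mod 153). Now have -(133|153).
133 ≡ 1 (mod 4), so quadratic reciprocity gives (133|153) = (153|133). Reduce: 153 ≡ 20 (mod 133). Now have -(20|133).
Factor out 2: 20 = 2^2·5. Since 133 ≡ 5 (mod 8), (2|133) = -1, and (2|133)^2 = +1. Now have -(5|133).
5 ≡ 1 (mod 4), so quadratic reciprocity gives (5|133) = (133|5). Reduce: 133 ≡ 3 (mod 5). Now have -(3|5).
5 ≡ 1 (mod 4), so quadratic reciprocity gives (3|5) = (5|3). Reduce: 5 ≡ 2 (mod 3). Now have -(2|3).
Factor out 2: 2 = 2. Since 3 ≡ 3 (mod 8), (2|3) = -1. Now have (1|3).
(1|3) = 1. Collecting the sign factors: 1.
Product: (1)·(1) = 1.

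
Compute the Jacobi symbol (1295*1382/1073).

0

By multiplicativity, (1295·1382/1073) = (1295/1073)·(1382/1073).
First factor (1295/1073):
(1295/1073)
  = (222/1073)    [1295 ≡ 222 mod 1073]
  = (111/1073)    [1073 ≡ 1 mod 8 ⇒ (2/1073) = +1]
  = (1073/111)    [QR: 1073 ≡ 1 mod 4, sign kept]
  = (74/111)    [1073 ≡ 74 mod 111]
  = (37/111)    [111 ≡ 7 mod 8 ⇒ (2/111) = +1]
  = (111/37)    [QR: 37 ≡ 1 mod 4, sign kept]
  = (0/37)    [111 ≡ 0 mod 37]
  = 0    [numerator 0, gcd > 1]
Second factor (1382/1073):
(1382/1073)
  = (309/1073)    [1382 ≡ 309 mod 1073]
  = (1073/309)    [QR: 309 ≡ 1 mod 4, sign kept]
  = (146/309)    [1073 ≡ 146 mod 309]
  = -(73/309)    [309 ≡ 5 mod 8 ⇒ (2/309) = -1]
  = -(309/73)    [QR: 73 ≡ 1 mod 4, sign kept]
  = -(17/73)    [309 ≡ 17 mod 73]
  = -(73/17)    [QR: 17 ≡ 1 mod 4, sign kept]
  = -(5/17)    [73 ≡ 5 mod 17]
  = -(17/5)    [QR: 5 ≡ 1 mod 4, sign kept]
  = -(2/5)    [17 ≡ 2 mod 5]
  = (1/5)    [5 ≡ 5 mod 8 ⇒ (2/5) = -1]
  = 1    [(1/5) = 1]
Product: (0)·(1) = 0.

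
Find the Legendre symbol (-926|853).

(-926|853)
  = (780|853)    [-926 ≡ 780 mod 853]
  = (195|853)    [853 ≡ 5 mod 8 ⇒ (2|853)^2 = +1]
  = (853|195)    [QR: 853 ≡ 1 mod 4, sign kept]
  = (73|195)    [853 ≡ 73 mod 195]
  = (195|73)    [QR: 73 ≡ 1 mod 4, sign kept]
  = (49|73)    [195 ≡ 49 mod 73]
  = (73|49)    [QR: 49 ≡ 1 mod 4, sign kept]
  = (24|49)    [73 ≡ 24 mod 49]
  = (3|49)    [49 ≡ 1 mod 8 ⇒ (2|49)^3 = +1]
  = (49|3)    [QR: 49 ≡ 1 mod 4, sign kept]
  = (1|3)    [49 ≡ 1 mod 3]
  = 1    [(1|3) = 1]

1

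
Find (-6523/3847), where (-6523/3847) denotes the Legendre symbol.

-1

(-6523/3847)
  = -(6523/3847)    [3847 ≡ 3 mod 4 ⇒ (-1/3847) = -1]
  = -(2676/3847)    [6523 ≡ 2676 mod 3847]
  = -(669/3847)    [3847 ≡ 7 mod 8 ⇒ (2/3847)^2 = +1]
  = -(3847/669)    [QR: 669 ≡ 1 mod 4, sign kept]
  = -(502/669)    [3847 ≡ 502 mod 669]
  = (251/669)    [669 ≡ 5 mod 8 ⇒ (2/669) = -1]
  = (669/251)    [QR: 669 ≡ 1 mod 4, sign kept]
  = (167/251)    [669 ≡ 167 mod 251]
  = -(251/167)    [QR: both ≡ 3 mod 4, sign flips]
  = -(84/167)    [251 ≡ 84 mod 167]
  = -(21/167)    [167 ≡ 7 mod 8 ⇒ (2/167)^2 = +1]
  = -(167/21)    [QR: 21 ≡ 1 mod 4, sign kept]
  = -(20/21)    [167 ≡ 20 mod 21]
  = -(5/21)    [21 ≡ 5 mod 8 ⇒ (2/21)^2 = +1]
  = -(21/5)    [QR: 5 ≡ 1 mod 4, sign kept]
  = -(1/5)    [21 ≡ 1 mod 5]
  = -1    [(1/5) = 1]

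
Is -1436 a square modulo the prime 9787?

yes

Pull out -1: (-1436|9787) = (-1|9787)·(1436|9787). Since 9787 ≡ 3 (mod 4), (-1|9787) = -1. Now have -(1436|9787).
Factor out 2: 1436 = 2^2·359. Since 9787 ≡ 3 (mod 8), (2|9787) = -1, and (2|9787)^2 = +1. Now have -(359|9787).
Both 359 ≡ 3 and 9787 ≡ 3 (mod 4), so reciprocity gives (359|9787) = -(9787|359). Reduce: 9787 ≡ 94 (mod 359). Now have (94|359).
Factor out 2: 94 = 2·47. Since 359 ≡ 7 (mod 8), (2|359) = +1. Now have (47|359).
Both 47 ≡ 3 and 359 ≡ 3 (mod 4), so reciprocity gives (47|359) = -(359|47). Reduce: 359 ≡ 30 (mod 47). Now have -(30|47).
Factor out 2: 30 = 2·15. Since 47 ≡ 7 (mod 8), (2|47) = +1. Now have -(15|47).
Both 15 ≡ 3 and 47 ≡ 3 (mod 4), so reciprocity gives (15|47) = -(47|15). Reduce: 47 ≡ 2 (mod 15). Now have (2|15).
Factor out 2: 2 = 2. Since 15 ≡ 7 (mod 8), (2|15) = +1. Now have (1|15).
(1|15) = 1. Collecting the sign factors: 1.
The Legendre symbol is 1, so x^2 ≡ -1436 (mod 9787) has solution.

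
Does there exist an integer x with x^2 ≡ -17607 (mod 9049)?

no

(-17607/9049)
  = (491/9049)    [-17607 ≡ 491 mod 9049]
  = (9049/491)    [QR: 9049 ≡ 1 mod 4, sign kept]
  = (211/491)    [9049 ≡ 211 mod 491]
  = -(491/211)    [QR: both ≡ 3 mod 4, sign flips]
  = -(69/211)    [491 ≡ 69 mod 211]
  = -(211/69)    [QR: 69 ≡ 1 mod 4, sign kept]
  = -(4/69)    [211 ≡ 4 mod 69]
  = -(1/69)    [69 ≡ 5 mod 8 ⇒ (2/69)^2 = +1]
  = -1    [(1/69) = 1]
The Legendre symbol is -1, so x^2 ≡ -17607 (mod 9049) has no solution.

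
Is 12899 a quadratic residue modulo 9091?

no

(12899|9091)
  = (3808|9091)    [12899 ≡ 3808 mod 9091]
  = -(119|9091)    [9091 ≡ 3 mod 8 ⇒ (2|9091)^5 = -1]
  = (9091|119)    [QR: both ≡ 3 mod 4, sign flips]
  = (47|119)    [9091 ≡ 47 mod 119]
  = -(119|47)    [QR: both ≡ 3 mod 4, sign flips]
  = -(25|47)    [119 ≡ 25 mod 47]
  = -(47|25)    [QR: 25 ≡ 1 mod 4, sign kept]
  = -(22|25)    [47 ≡ 22 mod 25]
  = -(11|25)    [25 ≡ 1 mod 8 ⇒ (2|25) = +1]
  = -(25|11)    [QR: 25 ≡ 1 mod 4, sign kept]
  = -(3|11)    [25 ≡ 3 mod 11]
  = (11|3)    [QR: both ≡ 3 mod 4, sign flips]
  = (2|3)    [11 ≡ 2 mod 3]
  = -(1|3)    [3 ≡ 3 mod 8 ⇒ (2|3) = -1]
  = -1    [(1|3) = 1]
(12899|9091) = -1, and 9091 is prime, so 12899 is not a quadratic residue mod 9091.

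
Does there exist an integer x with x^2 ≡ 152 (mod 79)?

Reduce the numerator: 152 ≡ 73 (mod 79), so (152/79) = (73/79).
73 ≡ 1 (mod 4), so quadratic reciprocity gives (73/79) = (79/73). Reduce: 79 ≡ 6 (mod 73). Now have (6/73).
Factor out 2: 6 = 2·3. Since 73 ≡ 1 (mod 8), (2/73) = +1. Now have (3/73).
73 ≡ 1 (mod 4), so quadratic reciprocity gives (3/73) = (73/3). Reduce: 73 ≡ 1 (mod 3). Now have (1/3).
(1/3) = 1. Collecting the sign factors: 1.
The Legendre symbol is 1, so x^2 ≡ 152 (mod 79) has solution.

yes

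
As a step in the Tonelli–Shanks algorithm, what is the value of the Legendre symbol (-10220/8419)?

-1

Pull out -1: (-10220/8419) = (-1/8419)·(10220/8419). Since 8419 ≡ 3 (mod 4), (-1/8419) = -1. Now have -(10220/8419).
Reduce the numerator: 10220 ≡ 1801 (mod 8419), so (10220/8419) = (1801/8419).
1801 ≡ 1 (mod 4), so quadratic reciprocity gives (1801/8419) = (8419/1801). Reduce: 8419 ≡ 1215 (mod 1801). Now have -(1215/1801).
1801 ≡ 1 (mod 4), so quadratic reciprocity gives (1215/1801) = (1801/1215). Reduce: 1801 ≡ 586 (mod 1215). Now have -(586/1215).
Factor out 2: 586 = 2·293. Since 1215 ≡ 7 (mod 8), (2/1215) = +1. Now have -(293/1215).
293 ≡ 1 (mod 4), so quadratic reciprocity gives (293/1215) = (1215/293). Reduce: 1215 ≡ 43 (mod 293). Now have -(43/293).
293 ≡ 1 (mod 4), so quadratic reciprocity gives (43/293) = (293/43). Reduce: 293 ≡ 35 (mod 43). Now have -(35/43).
Both 35 ≡ 3 and 43 ≡ 3 (mod 4), so reciprocity gives (35/43) = -(43/35). Reduce: 43 ≡ 8 (mod 35). Now have (8/35).
Factor out 2: 8 = 2^3. Since 35 ≡ 3 (mod 8), (2/35) = -1, and (2/35)^3 = -1. Now have -(1/35).
(1/35) = 1. Collecting the sign factors: -1.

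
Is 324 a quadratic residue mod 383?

yes

Factor out 2: 324 = 2^2·81. Since 383 ≡ 7 (mod 8), (2/383) = +1, and (2/383)^2 = +1. Now have (81/383).
81 ≡ 1 (mod 4), so quadratic reciprocity gives (81/383) = (383/81). Reduce: 383 ≡ 59 (mod 81). Now have (59/81).
81 ≡ 1 (mod 4), so quadratic reciprocity gives (59/81) = (81/59). Reduce: 81 ≡ 22 (mod 59). Now have (22/59).
Factor out 2: 22 = 2·11. Since 59 ≡ 3 (mod 8), (2/59) = -1. Now have -(11/59).
Both 11 ≡ 3 and 59 ≡ 3 (mod 4), so reciprocity gives (11/59) = -(59/11). Reduce: 59 ≡ 4 (mod 11). Now have (4/11).
Factor out 2: 4 = 2^2. Since 11 ≡ 3 (mod 8), (2/11) = -1, and (2/11)^2 = +1. Now have (1/11).
(1/11) = 1. Collecting the sign factors: 1.
(324/383) = 1, and 383 is prime, so 324 is a quadratic residue mod 383.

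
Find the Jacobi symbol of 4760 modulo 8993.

Factor out 2: 4760 = 2^3·595. Since 8993 ≡ 1 (mod 8), (2|8993) = +1, and (2|8993)^3 = +1. Now have (595|8993).
8993 ≡ 1 (mod 4), so quadratic reciprocity gives (595|8993) = (8993|595). Reduce: 8993 ≡ 68 (mod 595). Now have (68|595).
Factor out 2: 68 = 2^2·17. Since 595 ≡ 3 (mod 8), (2|595) = -1, and (2|595)^2 = +1. Now have (17|595).
17 ≡ 1 (mod 4), so quadratic reciprocity gives (17|595) = (595|17). Reduce: 595 ≡ 0 (mod 17). Now have (0|17).
The numerator is now 0 with denominator 17 > 1: the symbol is 0.

0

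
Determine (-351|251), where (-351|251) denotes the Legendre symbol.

-1

Reduce the numerator: -351 ≡ 151 (mod 251), so (-351|251) = (151|251).
Both 151 ≡ 3 and 251 ≡ 3 (mod 4), so reciprocity gives (151|251) = -(251|151). Reduce: 251 ≡ 100 (mod 151). Now have -(100|151).
Factor out 2: 100 = 2^2·25. Since 151 ≡ 7 (mod 8), (2|151) = +1, and (2|151)^2 = +1. Now have -(25|151).
25 ≡ 1 (mod 4), so quadratic reciprocity gives (25|151) = (151|25). Reduce: 151 ≡ 1 (mod 25). Now have -(1|25).
(1|25) = 1. Collecting the sign factors: -1.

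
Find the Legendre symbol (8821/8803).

(8821/8803)
  = (18/8803)    [8821 ≡ 18 mod 8803]
  = -(9/8803)    [8803 ≡ 3 mod 8 ⇒ (2/8803) = -1]
  = -(8803/9)    [QR: 9 ≡ 1 mod 4, sign kept]
  = -(1/9)    [8803 ≡ 1 mod 9]
  = -1    [(1/9) = 1]

-1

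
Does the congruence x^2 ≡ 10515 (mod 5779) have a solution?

no

(10515|5779)
  = (4736|5779)    [10515 ≡ 4736 mod 5779]
  = -(37|5779)    [5779 ≡ 3 mod 8 ⇒ (2|5779)^7 = -1]
  = -(5779|37)    [QR: 37 ≡ 1 mod 4, sign kept]
  = -(7|37)    [5779 ≡ 7 mod 37]
  = -(37|7)    [QR: 37 ≡ 1 mod 4, sign kept]
  = -(2|7)    [37 ≡ 2 mod 7]
  = -(1|7)    [7 ≡ 7 mod 8 ⇒ (2|7) = +1]
  = -1    [(1|7) = 1]
(10515|5779) = -1, and 5779 is prime, so 10515 is not a quadratic residue mod 5779.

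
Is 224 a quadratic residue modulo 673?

yes

Factor out 2: 224 = 2^5·7. Since 673 ≡ 1 (mod 8), (2|673) = +1, and (2|673)^5 = +1. Now have (7|673).
673 ≡ 1 (mod 4), so quadratic reciprocity gives (7|673) = (673|7). Reduce: 673 ≡ 1 (mod 7). Now have (1|7).
(1|7) = 1. Collecting the sign factors: 1.
The Legendre symbol is 1, so x^2 ≡ 224 (mod 673) has solution.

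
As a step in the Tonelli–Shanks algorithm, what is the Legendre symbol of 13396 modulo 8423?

(13396 / 8423)
  = (4973 / 8423)    [13396 ≡ 4973 mod 8423]
  = (8423 / 4973)    [QR: 4973 ≡ 1 mod 4, sign kept]
  = (3450 / 4973)    [8423 ≡ 3450 mod 4973]
  = -(1725 / 4973)    [4973 ≡ 5 mod 8 ⇒ (2 / 4973) = -1]
  = -(4973 / 1725)    [QR: 1725 ≡ 1 mod 4, sign kept]
  = -(1523 / 1725)    [4973 ≡ 1523 mod 1725]
  = -(1725 / 1523)    [QR: 1725 ≡ 1 mod 4, sign kept]
  = -(202 / 1523)    [1725 ≡ 202 mod 1523]
  = (101 / 1523)    [1523 ≡ 3 mod 8 ⇒ (2 / 1523) = -1]
  = (1523 / 101)    [QR: 101 ≡ 1 mod 4, sign kept]
  = (8 / 101)    [1523 ≡ 8 mod 101]
  = -(1 / 101)    [101 ≡ 5 mod 8 ⇒ (2 / 101)^3 = -1]
  = -1    [(1 / 101) = 1]

-1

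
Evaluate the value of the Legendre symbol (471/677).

-1

677 ≡ 1 (mod 4), so quadratic reciprocity gives (471/677) = (677/471). Reduce: 677 ≡ 206 (mod 471). Now have (206/471).
Factor out 2: 206 = 2·103. Since 471 ≡ 7 (mod 8), (2/471) = +1. Now have (103/471).
Both 103 ≡ 3 and 471 ≡ 3 (mod 4), so reciprocity gives (103/471) = -(471/103). Reduce: 471 ≡ 59 (mod 103). Now have -(59/103).
Both 59 ≡ 3 and 103 ≡ 3 (mod 4), so reciprocity gives (59/103) = -(103/59). Reduce: 103 ≡ 44 (mod 59). Now have (44/59).
Factor out 2: 44 = 2^2·11. Since 59 ≡ 3 (mod 8), (2/59) = -1, and (2/59)^2 = +1. Now have (11/59).
Both 11 ≡ 3 and 59 ≡ 3 (mod 4), so reciprocity gives (11/59) = -(59/11). Reduce: 59 ≡ 4 (mod 11). Now have -(4/11).
Factor out 2: 4 = 2^2. Since 11 ≡ 3 (mod 8), (2/11) = -1, and (2/11)^2 = +1. Now have -(1/11).
(1/11) = 1. Collecting the sign factors: -1.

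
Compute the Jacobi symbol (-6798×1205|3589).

-1

By multiplicativity, (-6798·1205|3589) = (-6798|3589)·(1205|3589).
First factor (-6798|3589):
(-6798|3589)
  = (380|3589)    [-6798 ≡ 380 mod 3589]
  = (95|3589)    [3589 ≡ 5 mod 8 ⇒ (2|3589)^2 = +1]
  = (3589|95)    [QR: 3589 ≡ 1 mod 4, sign kept]
  = (74|95)    [3589 ≡ 74 mod 95]
  = (37|95)    [95 ≡ 7 mod 8 ⇒ (2|95) = +1]
  = (95|37)    [QR: 37 ≡ 1 mod 4, sign kept]
  = (21|37)    [95 ≡ 21 mod 37]
  = (37|21)    [QR: 21 ≡ 1 mod 4, sign kept]
  = (16|21)    [37 ≡ 16 mod 21]
  = (1|21)    [21 ≡ 5 mod 8 ⇒ (2|21)^4 = +1]
  = 1    [(1|21) = 1]
Second factor (1205|3589):
(1205|3589)
  = (3589|1205)    [QR: 1205 ≡ 1 mod 4, sign kept]
  = (1179|1205)    [3589 ≡ 1179 mod 1205]
  = (1205|1179)    [QR: 1205 ≡ 1 mod 4, sign kept]
  = (26|1179)    [1205 ≡ 26 mod 1179]
  = -(13|1179)    [1179 ≡ 3 mod 8 ⇒ (2|1179) = -1]
  = -(1179|13)    [QR: 13 ≡ 1 mod 4, sign kept]
  = -(9|13)    [1179 ≡ 9 mod 13]
  = -(13|9)    [QR: 9 ≡ 1 mod 4, sign kept]
  = -(4|9)    [13 ≡ 4 mod 9]
  = -(1|9)    [9 ≡ 1 mod 8 ⇒ (2|9)^2 = +1]
  = -1    [(1|9) = 1]
Product: (1)·(-1) = -1.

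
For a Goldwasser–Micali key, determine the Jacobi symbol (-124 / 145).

-1

(-124 / 145)
  = (124 / 145)    [145 ≡ 1 mod 4 ⇒ (-1 / 145) = +1]
  = (31 / 145)    [145 ≡ 1 mod 8 ⇒ (2 / 145)^2 = +1]
  = (145 / 31)    [QR: 145 ≡ 1 mod 4, sign kept]
  = (21 / 31)    [145 ≡ 21 mod 31]
  = (31 / 21)    [QR: 21 ≡ 1 mod 4, sign kept]
  = (10 / 21)    [31 ≡ 10 mod 21]
  = -(5 / 21)    [21 ≡ 5 mod 8 ⇒ (2 / 21) = -1]
  = -(21 / 5)    [QR: 5 ≡ 1 mod 4, sign kept]
  = -(1 / 5)    [21 ≡ 1 mod 5]
  = -1    [(1 / 5) = 1]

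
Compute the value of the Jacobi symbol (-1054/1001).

1

(-1054/1001)
  = (948/1001)    [-1054 ≡ 948 mod 1001]
  = (237/1001)    [1001 ≡ 1 mod 8 ⇒ (2/1001)^2 = +1]
  = (1001/237)    [QR: 237 ≡ 1 mod 4, sign kept]
  = (53/237)    [1001 ≡ 53 mod 237]
  = (237/53)    [QR: 53 ≡ 1 mod 4, sign kept]
  = (25/53)    [237 ≡ 25 mod 53]
  = (53/25)    [QR: 25 ≡ 1 mod 4, sign kept]
  = (3/25)    [53 ≡ 3 mod 25]
  = (25/3)    [QR: 25 ≡ 1 mod 4, sign kept]
  = (1/3)    [25 ≡ 1 mod 3]
  = 1    [(1/3) = 1]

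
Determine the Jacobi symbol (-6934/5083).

-1

Reduce the numerator: -6934 ≡ 3232 (mod 5083), so (-6934/5083) = (3232/5083).
Factor out 2: 3232 = 2^5·101. Since 5083 ≡ 3 (mod 8), (2/5083) = -1, and (2/5083)^5 = -1. Now have -(101/5083).
101 ≡ 1 (mod 4), so quadratic reciprocity gives (101/5083) = (5083/101). Reduce: 5083 ≡ 33 (mod 101). Now have -(33/101).
33 ≡ 1 (mod 4), so quadratic reciprocity gives (33/101) = (101/33). Reduce: 101 ≡ 2 (mod 33). Now have -(2/33).
Factor out 2: 2 = 2. Since 33 ≡ 1 (mod 8), (2/33) = +1. Now have -(1/33).
(1/33) = 1. Collecting the sign factors: -1.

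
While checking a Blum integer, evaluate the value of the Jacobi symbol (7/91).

0

(7/91)
  = -(91/7)    [QR: both ≡ 3 mod 4, sign flips]
  = -(0/7)    [91 ≡ 0 mod 7]
  = 0    [numerator 0, gcd > 1]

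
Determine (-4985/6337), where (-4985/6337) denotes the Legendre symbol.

Reduce the numerator: -4985 ≡ 1352 (mod 6337), so (-4985/6337) = (1352/6337).
Factor out 2: 1352 = 2^3·169. Since 6337 ≡ 1 (mod 8), (2/6337) = +1, and (2/6337)^3 = +1. Now have (169/6337).
169 ≡ 1 (mod 4), so quadratic reciprocity gives (169/6337) = (6337/169). Reduce: 6337 ≡ 84 (mod 169). Now have (84/169).
Factor out 2: 84 = 2^2·21. Since 169 ≡ 1 (mod 8), (2/169) = +1, and (2/169)^2 = +1. Now have (21/169).
21 ≡ 1 (mod 4), so quadratic reciprocity gives (21/169) = (169/21). Reduce: 169 ≡ 1 (mod 21). Now have (1/21).
(1/21) = 1. Collecting the sign factors: 1.

1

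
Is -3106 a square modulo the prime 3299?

(-3106|3299)
  = -(3106|3299)    [3299 ≡ 3 mod 4 ⇒ (-1|3299) = -1]
  = (1553|3299)    [3299 ≡ 3 mod 8 ⇒ (2|3299) = -1]
  = (3299|1553)    [QR: 1553 ≡ 1 mod 4, sign kept]
  = (193|1553)    [3299 ≡ 193 mod 1553]
  = (1553|193)    [QR: 193 ≡ 1 mod 4, sign kept]
  = (9|193)    [1553 ≡ 9 mod 193]
  = (193|9)    [QR: 9 ≡ 1 mod 4, sign kept]
  = (4|9)    [193 ≡ 4 mod 9]
  = (1|9)    [9 ≡ 1 mod 8 ⇒ (2|9)^2 = +1]
  = 1    [(1|9) = 1]
The Legendre symbol is 1, so x^2 ≡ -3106 (mod 3299) has solution.

yes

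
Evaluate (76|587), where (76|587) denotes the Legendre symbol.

(76|587)
  = (19|587)    [587 ≡ 3 mod 8 ⇒ (2|587)^2 = +1]
  = -(587|19)    [QR: both ≡ 3 mod 4, sign flips]
  = -(17|19)    [587 ≡ 17 mod 19]
  = -(19|17)    [QR: 17 ≡ 1 mod 4, sign kept]
  = -(2|17)    [19 ≡ 2 mod 17]
  = -(1|17)    [17 ≡ 1 mod 8 ⇒ (2|17) = +1]
  = -1    [(1|17) = 1]

-1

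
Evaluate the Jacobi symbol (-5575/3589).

(-5575/3589)
  = (1603/3589)    [-5575 ≡ 1603 mod 3589]
  = (3589/1603)    [QR: 3589 ≡ 1 mod 4, sign kept]
  = (383/1603)    [3589 ≡ 383 mod 1603]
  = -(1603/383)    [QR: both ≡ 3 mod 4, sign flips]
  = -(71/383)    [1603 ≡ 71 mod 383]
  = (383/71)    [QR: both ≡ 3 mod 4, sign flips]
  = (28/71)    [383 ≡ 28 mod 71]
  = (7/71)    [71 ≡ 7 mod 8 ⇒ (2/71)^2 = +1]
  = -(71/7)    [QR: both ≡ 3 mod 4, sign flips]
  = -(1/7)    [71 ≡ 1 mod 7]
  = -1    [(1/7) = 1]

-1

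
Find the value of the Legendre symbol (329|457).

1

329 ≡ 1 (mod 4), so quadratic reciprocity gives (329|457) = (457|329). Reduce: 457 ≡ 128 (mod 329). Now have (128|329).
Factor out 2: 128 = 2^7. Since 329 ≡ 1 (mod 8), (2|329) = +1, and (2|329)^7 = +1. Now have (1|329).
(1|329) = 1. Collecting the sign factors: 1.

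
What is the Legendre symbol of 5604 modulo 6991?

1

(5604/6991)
  = (1401/6991)    [6991 ≡ 7 mod 8 ⇒ (2/6991)^2 = +1]
  = (6991/1401)    [QR: 1401 ≡ 1 mod 4, sign kept]
  = (1387/1401)    [6991 ≡ 1387 mod 1401]
  = (1401/1387)    [QR: 1401 ≡ 1 mod 4, sign kept]
  = (14/1387)    [1401 ≡ 14 mod 1387]
  = -(7/1387)    [1387 ≡ 3 mod 8 ⇒ (2/1387) = -1]
  = (1387/7)    [QR: both ≡ 3 mod 4, sign flips]
  = (1/7)    [1387 ≡ 1 mod 7]
  = 1    [(1/7) = 1]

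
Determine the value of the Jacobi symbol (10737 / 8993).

-1

Reduce the numerator: 10737 ≡ 1744 (mod 8993), so (10737 / 8993) = (1744 / 8993).
Factor out 2: 1744 = 2^4·109. Since 8993 ≡ 1 (mod 8), (2 / 8993) = +1, and (2 / 8993)^4 = +1. Now have (109 / 8993).
109 ≡ 1 (mod 4), so quadratic reciprocity gives (109 / 8993) = (8993 / 109). Reduce: 8993 ≡ 55 (mod 109). Now have (55 / 109).
109 ≡ 1 (mod 4), so quadratic reciprocity gives (55 / 109) = (109 / 55). Reduce: 109 ≡ 54 (mod 55). Now have (54 / 55).
Factor out 2: 54 = 2·27. Since 55 ≡ 7 (mod 8), (2 / 55) = +1. Now have (27 / 55).
Both 27 ≡ 3 and 55 ≡ 3 (mod 4), so reciprocity gives (27 / 55) = -(55 / 27). Reduce: 55 ≡ 1 (mod 27). Now have -(1 / 27).
(1 / 27) = 1. Collecting the sign factors: -1.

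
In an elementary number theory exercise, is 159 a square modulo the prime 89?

no

(159/89)
  = (70/89)    [159 ≡ 70 mod 89]
  = (35/89)    [89 ≡ 1 mod 8 ⇒ (2/89) = +1]
  = (89/35)    [QR: 89 ≡ 1 mod 4, sign kept]
  = (19/35)    [89 ≡ 19 mod 35]
  = -(35/19)    [QR: both ≡ 3 mod 4, sign flips]
  = -(16/19)    [35 ≡ 16 mod 19]
  = -(1/19)    [19 ≡ 3 mod 8 ⇒ (2/19)^4 = +1]
  = -1    [(1/19) = 1]
(159/89) = -1, and 89 is prime, so 159 is not a quadratic residue mod 89.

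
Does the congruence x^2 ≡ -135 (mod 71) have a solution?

Pull out -1: (-135/71) = (-1/71)·(135/71). Since 71 ≡ 3 (mod 4), (-1/71) = -1. Now have -(135/71).
Reduce the numerator: 135 ≡ 64 (mod 71), so (135/71) = (64/71).
Factor out 2: 64 = 2^6. Since 71 ≡ 7 (mod 8), (2/71) = +1, and (2/71)^6 = +1. Now have -(1/71).
(1/71) = 1. Collecting the sign factors: -1.
The Legendre symbol is -1, so x^2 ≡ -135 (mod 71) has no solution.

no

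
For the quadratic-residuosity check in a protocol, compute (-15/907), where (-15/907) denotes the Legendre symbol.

-1

(-15/907)
  = -(15/907)    [907 ≡ 3 mod 4 ⇒ (-1/907) = -1]
  = (907/15)    [QR: both ≡ 3 mod 4, sign flips]
  = (7/15)    [907 ≡ 7 mod 15]
  = -(15/7)    [QR: both ≡ 3 mod 4, sign flips]
  = -(1/7)    [15 ≡ 1 mod 7]
  = -1    [(1/7) = 1]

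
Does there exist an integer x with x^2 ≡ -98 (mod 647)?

Pull out -1: (-98/647) = (-1/647)·(98/647). Since 647 ≡ 3 (mod 4), (-1/647) = -1. Now have -(98/647).
Factor out 2: 98 = 2·49. Since 647 ≡ 7 (mod 8), (2/647) = +1. Now have -(49/647).
49 ≡ 1 (mod 4), so quadratic reciprocity gives (49/647) = (647/49). Reduce: 647 ≡ 10 (mod 49). Now have -(10/49).
Factor out 2: 10 = 2·5. Since 49 ≡ 1 (mod 8), (2/49) = +1. Now have -(5/49).
5 ≡ 1 (mod 4), so quadratic reciprocity gives (5/49) = (49/5). Reduce: 49 ≡ 4 (mod 5). Now have -(4/5).
Factor out 2: 4 = 2^2. Since 5 ≡ 5 (mod 8), (2/5) = -1, and (2/5)^2 = +1. Now have -(1/5).
(1/5) = 1. Collecting the sign factors: -1.
The Legendre symbol is -1, so x^2 ≡ -98 (mod 647) has no solution.

no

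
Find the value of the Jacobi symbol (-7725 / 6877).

(-7725 / 6877)
  = (6029 / 6877)    [-7725 ≡ 6029 mod 6877]
  = (6877 / 6029)    [QR: 6029 ≡ 1 mod 4, sign kept]
  = (848 / 6029)    [6877 ≡ 848 mod 6029]
  = (53 / 6029)    [6029 ≡ 5 mod 8 ⇒ (2 / 6029)^4 = +1]
  = (6029 / 53)    [QR: 53 ≡ 1 mod 4, sign kept]
  = (40 / 53)    [6029 ≡ 40 mod 53]
  = -(5 / 53)    [53 ≡ 5 mod 8 ⇒ (2 / 53)^3 = -1]
  = -(53 / 5)    [QR: 5 ≡ 1 mod 4, sign kept]
  = -(3 / 5)    [53 ≡ 3 mod 5]
  = -(5 / 3)    [QR: 5 ≡ 1 mod 4, sign kept]
  = -(2 / 3)    [5 ≡ 2 mod 3]
  = (1 / 3)    [3 ≡ 3 mod 8 ⇒ (2 / 3) = -1]
  = 1    [(1 / 3) = 1]

1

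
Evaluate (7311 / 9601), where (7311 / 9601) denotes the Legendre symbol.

9601 ≡ 1 (mod 4), so quadratic reciprocity gives (7311 / 9601) = (9601 / 7311). Reduce: 9601 ≡ 2290 (mod 7311). Now have (2290 / 7311).
Factor out 2: 2290 = 2·1145. Since 7311 ≡ 7 (mod 8), (2 / 7311) = +1. Now have (1145 / 7311).
1145 ≡ 1 (mod 4), so quadratic reciprocity gives (1145 / 7311) = (7311 / 1145). Reduce: 7311 ≡ 441 (mod 1145). Now have (441 / 1145).
441 ≡ 1 (mod 4), so quadratic reciprocity gives (441 / 1145) = (1145 / 441). Reduce: 1145 ≡ 263 (mod 441). Now have (263 / 441).
441 ≡ 1 (mod 4), so quadratic reciprocity gives (263 / 441) = (441 / 263). Reduce: 441 ≡ 178 (mod 263). Now have (178 / 263).
Factor out 2: 178 = 2·89. Since 263 ≡ 7 (mod 8), (2 / 263) = +1. Now have (89 / 263).
89 ≡ 1 (mod 4), so quadratic reciprocity gives (89 / 263) = (263 / 89). Reduce: 263 ≡ 85 (mod 89). Now have (85 / 89).
85 ≡ 1 (mod 4), so quadratic reciprocity gives (85 / 89) = (89 / 85). Reduce: 89 ≡ 4 (mod 85). Now have (4 / 85).
Factor out 2: 4 = 2^2. Since 85 ≡ 5 (mod 8), (2 / 85) = -1, and (2 / 85)^2 = +1. Now have (1 / 85).
(1 / 85) = 1. Collecting the sign factors: 1.

1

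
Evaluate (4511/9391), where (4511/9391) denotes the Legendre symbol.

-1

(4511/9391)
  = -(9391/4511)    [QR: both ≡ 3 mod 4, sign flips]
  = -(369/4511)    [9391 ≡ 369 mod 4511]
  = -(4511/369)    [QR: 369 ≡ 1 mod 4, sign kept]
  = -(83/369)    [4511 ≡ 83 mod 369]
  = -(369/83)    [QR: 369 ≡ 1 mod 4, sign kept]
  = -(37/83)    [369 ≡ 37 mod 83]
  = -(83/37)    [QR: 37 ≡ 1 mod 4, sign kept]
  = -(9/37)    [83 ≡ 9 mod 37]
  = -(37/9)    [QR: 9 ≡ 1 mod 4, sign kept]
  = -(1/9)    [37 ≡ 1 mod 9]
  = -1    [(1/9) = 1]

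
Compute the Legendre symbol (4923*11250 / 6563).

By multiplicativity, (4923·11250 / 6563) = (4923 / 6563)·(11250 / 6563).
First factor (4923 / 6563):
Both 4923 ≡ 3 and 6563 ≡ 3 (mod 4), so reciprocity gives (4923 / 6563) = -(6563 / 4923). Reduce: 6563 ≡ 1640 (mod 4923). Now have -(1640 / 4923).
Factor out 2: 1640 = 2^3·205. Since 4923 ≡ 3 (mod 8), (2 / 4923) = -1, and (2 / 4923)^3 = -1. Now have (205 / 4923).
205 ≡ 1 (mod 4), so quadratic reciprocity gives (205 / 4923) = (4923 / 205). Reduce: 4923 ≡ 3 (mod 205). Now have (3 / 205).
205 ≡ 1 (mod 4), so quadratic reciprocity gives (3 / 205) = (205 / 3). Reduce: 205 ≡ 1 (mod 3). Now have (1 / 3).
(1 / 3) = 1. Collecting the sign factors: 1.
Second factor (11250 / 6563):
Reduce the numerator: 11250 ≡ 4687 (mod 6563), so (11250 / 6563) = (4687 / 6563).
Both 4687 ≡ 3 and 6563 ≡ 3 (mod 4), so reciprocity gives (4687 / 6563) = -(6563 / 4687). Reduce: 6563 ≡ 1876 (mod 4687). Now have -(1876 / 4687).
Factor out 2: 1876 = 2^2·469. Since 4687 ≡ 7 (mod 8), (2 / 4687) = +1, and (2 / 4687)^2 = +1. Now have -(469 / 4687).
469 ≡ 1 (mod 4), so quadratic reciprocity gives (469 / 4687) = (4687 / 469). Reduce: 4687 ≡ 466 (mod 469). Now have -(466 / 469).
Factor out 2: 466 = 2·233. Since 469 ≡ 5 (mod 8), (2 / 469) = -1. Now have (233 / 469).
233 ≡ 1 (mod 4), so quadratic reciprocity gives (233 / 469) = (469 / 233). Reduce: 469 ≡ 3 (mod 233). Now have (3 / 233).
233 ≡ 1 (mod 4), so quadratic reciprocity gives (3 / 233) = (233 / 3). Reduce: 233 ≡ 2 (mod 3). Now have (2 / 3).
Factor out 2: 2 = 2. Since 3 ≡ 3 (mod 8), (2 / 3) = -1. Now have -(1 / 3).
(1 / 3) = 1. Collecting the sign factors: -1.
Product: (1)·(-1) = -1.

-1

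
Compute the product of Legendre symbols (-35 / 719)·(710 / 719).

By multiplicativity, (-35·710 / 719) = (-35 / 719)·(710 / 719).
First factor (-35 / 719):
Reduce the numerator: -35 ≡ 684 (mod 719), so (-35 / 719) = (684 / 719).
Factor out 2: 684 = 2^2·171. Since 719 ≡ 7 (mod 8), (2 / 719) = +1, and (2 / 719)^2 = +1. Now have (171 / 719).
Both 171 ≡ 3 and 719 ≡ 3 (mod 4), so reciprocity gives (171 / 719) = -(719 / 171). Reduce: 719 ≡ 35 (mod 171). Now have -(35 / 171).
Both 35 ≡ 3 and 171 ≡ 3 (mod 4), so reciprocity gives (35 / 171) = -(171 / 35). Reduce: 171 ≡ 31 (mod 35). Now have (31 / 35).
Both 31 ≡ 3 and 35 ≡ 3 (mod 4), so reciprocity gives (31 / 35) = -(35 / 31). Reduce: 35 ≡ 4 (mod 31). Now have -(4 / 31).
Factor out 2: 4 = 2^2. Since 31 ≡ 7 (mod 8), (2 / 31) = +1, and (2 / 31)^2 = +1. Now have -(1 / 31).
(1 / 31) = 1. Collecting the sign factors: -1.
Second factor (710 / 719):
Factor out 2: 710 = 2·355. Since 719 ≡ 7 (mod 8), (2 / 719) = +1. Now have (355 / 719).
Both 355 ≡ 3 and 719 ≡ 3 (mod 4), so reciprocity gives (355 / 719) = -(719 / 355). Reduce: 719 ≡ 9 (mod 355). Now have -(9 / 355).
9 ≡ 1 (mod 4), so quadratic reciprocity gives (9 / 355) = (355 / 9). Reduce: 355 ≡ 4 (mod 9). Now have -(4 / 9).
Factor out 2: 4 = 2^2. Since 9 ≡ 1 (mod 8), (2 / 9) = +1, and (2 / 9)^2 = +1. Now have -(1 / 9).
(1 / 9) = 1. Collecting the sign factors: -1.
Product: (-1)·(-1) = 1.

1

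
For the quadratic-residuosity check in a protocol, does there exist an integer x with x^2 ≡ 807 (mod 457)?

yes

(807|457)
  = (350|457)    [807 ≡ 350 mod 457]
  = (175|457)    [457 ≡ 1 mod 8 ⇒ (2|457) = +1]
  = (457|175)    [QR: 457 ≡ 1 mod 4, sign kept]
  = (107|175)    [457 ≡ 107 mod 175]
  = -(175|107)    [QR: both ≡ 3 mod 4, sign flips]
  = -(68|107)    [175 ≡ 68 mod 107]
  = -(17|107)    [107 ≡ 3 mod 8 ⇒ (2|107)^2 = +1]
  = -(107|17)    [QR: 17 ≡ 1 mod 4, sign kept]
  = -(5|17)    [107 ≡ 5 mod 17]
  = -(17|5)    [QR: 5 ≡ 1 mod 4, sign kept]
  = -(2|5)    [17 ≡ 2 mod 5]
  = (1|5)    [5 ≡ 5 mod 8 ⇒ (2|5) = -1]
  = 1    [(1|5) = 1]
(807|457) = 1, and 457 is prime, so 807 is a quadratic residue mod 457.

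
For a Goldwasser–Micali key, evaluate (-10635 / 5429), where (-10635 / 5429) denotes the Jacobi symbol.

-1

Reduce the numerator: -10635 ≡ 223 (mod 5429), so (-10635 / 5429) = (223 / 5429).
5429 ≡ 1 (mod 4), so quadratic reciprocity gives (223 / 5429) = (5429 / 223). Reduce: 5429 ≡ 77 (mod 223). Now have (77 / 223).
77 ≡ 1 (mod 4), so quadratic reciprocity gives (77 / 223) = (223 / 77). Reduce: 223 ≡ 69 (mod 77). Now have (69 / 77).
69 ≡ 1 (mod 4), so quadratic reciprocity gives (69 / 77) = (77 / 69). Reduce: 77 ≡ 8 (mod 69). Now have (8 / 69).
Factor out 2: 8 = 2^3. Since 69 ≡ 5 (mod 8), (2 / 69) = -1, and (2 / 69)^3 = -1. Now have -(1 / 69).
(1 / 69) = 1. Collecting the sign factors: -1.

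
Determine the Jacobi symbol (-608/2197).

Reduce the numerator: -608 ≡ 1589 (mod 2197), so (-608/2197) = (1589/2197).
1589 ≡ 1 (mod 4), so quadratic reciprocity gives (1589/2197) = (2197/1589). Reduce: 2197 ≡ 608 (mod 1589). Now have (608/1589).
Factor out 2: 608 = 2^5·19. Since 1589 ≡ 5 (mod 8), (2/1589) = -1, and (2/1589)^5 = -1. Now have -(19/1589).
1589 ≡ 1 (mod 4), so quadratic reciprocity gives (19/1589) = (1589/19). Reduce: 1589 ≡ 12 (mod 19). Now have -(12/19).
Factor out 2: 12 = 2^2·3. Since 19 ≡ 3 (mod 8), (2/19) = -1, and (2/19)^2 = +1. Now have -(3/19).
Both 3 ≡ 3 and 19 ≡ 3 (mod 4), so reciprocity gives (3/19) = -(19/3). Reduce: 19 ≡ 1 (mod 3). Now have (1/3).
(1/3) = 1. Collecting the sign factors: 1.

1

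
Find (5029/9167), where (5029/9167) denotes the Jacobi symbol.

-1

5029 ≡ 1 (mod 4), so quadratic reciprocity gives (5029/9167) = (9167/5029). Reduce: 9167 ≡ 4138 (mod 5029). Now have (4138/5029).
Factor out 2: 4138 = 2·2069. Since 5029 ≡ 5 (mod 8), (2/5029) = -1. Now have -(2069/5029).
2069 ≡ 1 (mod 4), so quadratic reciprocity gives (2069/5029) = (5029/2069). Reduce: 5029 ≡ 891 (mod 2069). Now have -(891/2069).
2069 ≡ 1 (mod 4), so quadratic reciprocity gives (891/2069) = (2069/891). Reduce: 2069 ≡ 287 (mod 891). Now have -(287/891).
Both 287 ≡ 3 and 891 ≡ 3 (mod 4), so reciprocity gives (287/891) = -(891/287). Reduce: 891 ≡ 30 (mod 287). Now have (30/287).
Factor out 2: 30 = 2·15. Since 287 ≡ 7 (mod 8), (2/287) = +1. Now have (15/287).
Both 15 ≡ 3 and 287 ≡ 3 (mod 4), so reciprocity gives (15/287) = -(287/15). Reduce: 287 ≡ 2 (mod 15). Now have -(2/15).
Factor out 2: 2 = 2. Since 15 ≡ 7 (mod 8), (2/15) = +1. Now have -(1/15).
(1/15) = 1. Collecting the sign factors: -1.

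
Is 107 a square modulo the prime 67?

yes

Reduce the numerator: 107 ≡ 40 (mod 67), so (107/67) = (40/67).
Factor out 2: 40 = 2^3·5. Since 67 ≡ 3 (mod 8), (2/67) = -1, and (2/67)^3 = -1. Now have -(5/67).
5 ≡ 1 (mod 4), so quadratic reciprocity gives (5/67) = (67/5). Reduce: 67 ≡ 2 (mod 5). Now have -(2/5).
Factor out 2: 2 = 2. Since 5 ≡ 5 (mod 8), (2/5) = -1. Now have (1/5).
(1/5) = 1. Collecting the sign factors: 1.
(107/67) = 1, and 67 is prime, so 107 is a quadratic residue mod 67.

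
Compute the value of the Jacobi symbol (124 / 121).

1

(124 / 121)
  = (3 / 121)    [124 ≡ 3 mod 121]
  = (121 / 3)    [QR: 121 ≡ 1 mod 4, sign kept]
  = (1 / 3)    [121 ≡ 1 mod 3]
  = 1    [(1 / 3) = 1]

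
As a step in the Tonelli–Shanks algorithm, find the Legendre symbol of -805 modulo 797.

Pull out -1: (-805|797) = (-1|797)·(805|797). Since 797 ≡ 1 (mod 4), (-1|797) = +1. Now have (805|797).
Reduce the numerator: 805 ≡ 8 (mod 797), so (805|797) = (8|797).
Factor out 2: 8 = 2^3. Since 797 ≡ 5 (mod 8), (2|797) = -1, and (2|797)^3 = -1. Now have -(1|797).
(1|797) = 1. Collecting the sign factors: -1.

-1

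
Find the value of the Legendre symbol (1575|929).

-1

(1575|929)
  = (646|929)    [1575 ≡ 646 mod 929]
  = (323|929)    [929 ≡ 1 mod 8 ⇒ (2|929) = +1]
  = (929|323)    [QR: 929 ≡ 1 mod 4, sign kept]
  = (283|323)    [929 ≡ 283 mod 323]
  = -(323|283)    [QR: both ≡ 3 mod 4, sign flips]
  = -(40|283)    [323 ≡ 40 mod 283]
  = (5|283)    [283 ≡ 3 mod 8 ⇒ (2|283)^3 = -1]
  = (283|5)    [QR: 5 ≡ 1 mod 4, sign kept]
  = (3|5)    [283 ≡ 3 mod 5]
  = (5|3)    [QR: 5 ≡ 1 mod 4, sign kept]
  = (2|3)    [5 ≡ 2 mod 3]
  = -(1|3)    [3 ≡ 3 mod 8 ⇒ (2|3) = -1]
  = -1    [(1|3) = 1]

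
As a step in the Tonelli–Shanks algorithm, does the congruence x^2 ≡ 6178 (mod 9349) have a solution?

yes

Factor out 2: 6178 = 2·3089. Since 9349 ≡ 5 (mod 8), (2|9349) = -1. Now have -(3089|9349).
3089 ≡ 1 (mod 4), so quadratic reciprocity gives (3089|9349) = (9349|3089). Reduce: 9349 ≡ 82 (mod 3089). Now have -(82|3089).
Factor out 2: 82 = 2·41. Since 3089 ≡ 1 (mod 8), (2|3089) = +1. Now have -(41|3089).
41 ≡ 1 (mod 4), so quadratic reciprocity gives (41|3089) = (3089|41). Reduce: 3089 ≡ 14 (mod 41). Now have -(14|41).
Factor out 2: 14 = 2·7. Since 41 ≡ 1 (mod 8), (2|41) = +1. Now have -(7|41).
41 ≡ 1 (mod 4), so quadratic reciprocity gives (7|41) = (41|7). Reduce: 41 ≡ 6 (mod 7). Now have -(6|7).
Factor out 2: 6 = 2·3. Since 7 ≡ 7 (mod 8), (2|7) = +1. Now have -(3|7).
Both 3 ≡ 3 and 7 ≡ 3 (mod 4), so reciprocity gives (3|7) = -(7|3). Reduce: 7 ≡ 1 (mod 3). Now have (1|3).
(1|3) = 1. Collecting the sign factors: 1.
(6178|9349) = 1, and 9349 is prime, so 6178 is a quadratic residue mod 9349.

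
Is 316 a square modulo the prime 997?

yes

(316/997)
  = (79/997)    [997 ≡ 5 mod 8 ⇒ (2/997)^2 = +1]
  = (997/79)    [QR: 997 ≡ 1 mod 4, sign kept]
  = (49/79)    [997 ≡ 49 mod 79]
  = (79/49)    [QR: 49 ≡ 1 mod 4, sign kept]
  = (30/49)    [79 ≡ 30 mod 49]
  = (15/49)    [49 ≡ 1 mod 8 ⇒ (2/49) = +1]
  = (49/15)    [QR: 49 ≡ 1 mod 4, sign kept]
  = (4/15)    [49 ≡ 4 mod 15]
  = (1/15)    [15 ≡ 7 mod 8 ⇒ (2/15)^2 = +1]
  = 1    [(1/15) = 1]
(316/997) = 1, and 997 is prime, so 316 is a quadratic residue mod 997.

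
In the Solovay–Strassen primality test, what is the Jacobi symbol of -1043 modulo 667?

-1

Reduce the numerator: -1043 ≡ 291 (mod 667), so (-1043/667) = (291/667).
Both 291 ≡ 3 and 667 ≡ 3 (mod 4), so reciprocity gives (291/667) = -(667/291). Reduce: 667 ≡ 85 (mod 291). Now have -(85/291).
85 ≡ 1 (mod 4), so quadratic reciprocity gives (85/291) = (291/85). Reduce: 291 ≡ 36 (mod 85). Now have -(36/85).
Factor out 2: 36 = 2^2·9. Since 85 ≡ 5 (mod 8), (2/85) = -1, and (2/85)^2 = +1. Now have -(9/85).
9 ≡ 1 (mod 4), so quadratic reciprocity gives (9/85) = (85/9). Reduce: 85 ≡ 4 (mod 9). Now have -(4/9).
Factor out 2: 4 = 2^2. Since 9 ≡ 1 (mod 8), (2/9) = +1, and (2/9)^2 = +1. Now have -(1/9).
(1/9) = 1. Collecting the sign factors: -1.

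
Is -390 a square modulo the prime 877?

no

(-390/877)
  = (487/877)    [-390 ≡ 487 mod 877]
  = (877/487)    [QR: 877 ≡ 1 mod 4, sign kept]
  = (390/487)    [877 ≡ 390 mod 487]
  = (195/487)    [487 ≡ 7 mod 8 ⇒ (2/487) = +1]
  = -(487/195)    [QR: both ≡ 3 mod 4, sign flips]
  = -(97/195)    [487 ≡ 97 mod 195]
  = -(195/97)    [QR: 97 ≡ 1 mod 4, sign kept]
  = -(1/97)    [195 ≡ 1 mod 97]
  = -1    [(1/97) = 1]
The Legendre symbol is -1, so x^2 ≡ -390 (mod 877) has no solution.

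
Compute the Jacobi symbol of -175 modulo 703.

-1

Pull out -1: (-175/703) = (-1/703)·(175/703). Since 703 ≡ 3 (mod 4), (-1/703) = -1. Now have -(175/703).
Both 175 ≡ 3 and 703 ≡ 3 (mod 4), so reciprocity gives (175/703) = -(703/175). Reduce: 703 ≡ 3 (mod 175). Now have (3/175).
Both 3 ≡ 3 and 175 ≡ 3 (mod 4), so reciprocity gives (3/175) = -(175/3). Reduce: 175 ≡ 1 (mod 3). Now have -(1/3).
(1/3) = 1. Collecting the sign factors: -1.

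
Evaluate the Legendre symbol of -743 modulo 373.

Pull out -1: (-743|373) = (-1|373)·(743|373). Since 373 ≡ 1 (mod 4), (-1|373) = +1. Now have (743|373).
Reduce the numerator: 743 ≡ 370 (mod 373), so (743|373) = (370|373).
Factor out 2: 370 = 2·185. Since 373 ≡ 5 (mod 8), (2|373) = -1. Now have -(185|373).
185 ≡ 1 (mod 4), so quadratic reciprocity gives (185|373) = (373|185). Reduce: 373 ≡ 3 (mod 185). Now have -(3|185).
185 ≡ 1 (mod 4), so quadratic reciprocity gives (3|185) = (185|3). Reduce: 185 ≡ 2 (mod 3). Now have -(2|3).
Factor out 2: 2 = 2. Since 3 ≡ 3 (mod 8), (2|3) = -1. Now have (1|3).
(1|3) = 1. Collecting the sign factors: 1.

1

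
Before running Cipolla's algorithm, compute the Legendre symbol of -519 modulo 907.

(-519/907)
  = -(519/907)    [907 ≡ 3 mod 4 ⇒ (-1/907) = -1]
  = (907/519)    [QR: both ≡ 3 mod 4, sign flips]
  = (388/519)    [907 ≡ 388 mod 519]
  = (97/519)    [519 ≡ 7 mod 8 ⇒ (2/519)^2 = +1]
  = (519/97)    [QR: 97 ≡ 1 mod 4, sign kept]
  = (34/97)    [519 ≡ 34 mod 97]
  = (17/97)    [97 ≡ 1 mod 8 ⇒ (2/97) = +1]
  = (97/17)    [QR: 17 ≡ 1 mod 4, sign kept]
  = (12/17)    [97 ≡ 12 mod 17]
  = (3/17)    [17 ≡ 1 mod 8 ⇒ (2/17)^2 = +1]
  = (17/3)    [QR: 17 ≡ 1 mod 4, sign kept]
  = (2/3)    [17 ≡ 2 mod 3]
  = -(1/3)    [3 ≡ 3 mod 8 ⇒ (2/3) = -1]
  = -1    [(1/3) = 1]

-1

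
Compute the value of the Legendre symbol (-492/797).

Pull out -1: (-492/797) = (-1/797)·(492/797). Since 797 ≡ 1 (mod 4), (-1/797) = +1. Now have (492/797).
Factor out 2: 492 = 2^2·123. Since 797 ≡ 5 (mod 8), (2/797) = -1, and (2/797)^2 = +1. Now have (123/797).
797 ≡ 1 (mod 4), so quadratic reciprocity gives (123/797) = (797/123). Reduce: 797 ≡ 59 (mod 123). Now have (59/123).
Both 59 ≡ 3 and 123 ≡ 3 (mod 4), so reciprocity gives (59/123) = -(123/59). Reduce: 123 ≡ 5 (mod 59). Now have -(5/59).
5 ≡ 1 (mod 4), so quadratic reciprocity gives (5/59) = (59/5). Reduce: 59 ≡ 4 (mod 5). Now have -(4/5).
Factor out 2: 4 = 2^2. Since 5 ≡ 5 (mod 8), (2/5) = -1, and (2/5)^2 = +1. Now have -(1/5).
(1/5) = 1. Collecting the sign factors: -1.

-1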